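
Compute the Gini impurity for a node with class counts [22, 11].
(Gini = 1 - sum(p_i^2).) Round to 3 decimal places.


Total = 33. Proportions: 22/33, 11/33. sum(p_i^2) = 0.5556. Gini = 1 - 0.5556 = 0.4444, which rounds to 0.444.

0.444


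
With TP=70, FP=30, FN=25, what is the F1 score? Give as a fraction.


Precision = 70/100 = 7/10. Recall = 70/95 = 14/19. F1 = 2*P*R/(P+R) = 28/39.

28/39


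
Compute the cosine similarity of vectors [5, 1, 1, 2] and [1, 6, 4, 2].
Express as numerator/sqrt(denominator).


dot = 19. |a|^2 = 31, |b|^2 = 57. cos = 19/sqrt(1767).

19/sqrt(1767)


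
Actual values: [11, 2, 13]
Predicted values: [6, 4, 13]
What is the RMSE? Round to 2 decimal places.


MSE = 9.6667. RMSE = sqrt(9.6667) = 3.11.

3.11


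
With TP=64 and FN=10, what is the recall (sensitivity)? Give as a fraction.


Recall = TP / (TP + FN) = 64 / 74 = 32/37.

32/37


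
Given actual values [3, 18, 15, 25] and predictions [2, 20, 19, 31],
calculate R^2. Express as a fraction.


Mean(y) = 61/4. SS_res = 57. SS_tot = 1011/4. R^2 = 1 - 57/(1011/4) = 261/337.

261/337


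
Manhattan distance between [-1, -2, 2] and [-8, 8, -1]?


d = sum of absolute differences: |-1--8|=7 + |-2-8|=10 + |2--1|=3 = 20.

20


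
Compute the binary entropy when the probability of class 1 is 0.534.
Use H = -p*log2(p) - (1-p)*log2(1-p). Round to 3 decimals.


H = -0.534*log2(0.534) - 0.466*log2(0.466) = 0.997.

0.997


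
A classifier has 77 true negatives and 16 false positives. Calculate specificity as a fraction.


Specificity = TN / (TN + FP) = 77 / 93 = 77/93.

77/93


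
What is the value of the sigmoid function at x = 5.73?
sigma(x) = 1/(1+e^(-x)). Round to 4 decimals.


sigma(5.73) = 1/(1+e^(-5.73)) = 1/(1+0.003247) = 1/1.003247 = 0.9968.

0.9968


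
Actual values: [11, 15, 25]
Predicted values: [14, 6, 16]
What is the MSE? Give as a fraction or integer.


MSE = (1/3) * ((11-14)^2=9 + (15-6)^2=81 + (25-16)^2=81). Sum = 171. MSE = 57.

57


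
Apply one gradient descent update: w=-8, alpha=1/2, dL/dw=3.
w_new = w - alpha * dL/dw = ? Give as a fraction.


w_new = -8 - 1/2 * 3 = -8 - 3/2 = -19/2.

-19/2


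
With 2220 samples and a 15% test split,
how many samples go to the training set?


Test set = 2220 * 15% = 333. Training set = 2220 - 333 = 1887.

1887


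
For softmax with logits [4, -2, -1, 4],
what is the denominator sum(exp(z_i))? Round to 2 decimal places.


Denom = e^4=54.5982 + e^-2=0.1353 + e^-1=0.3679 + e^4=54.5982. Sum = 109.6996, which rounds to 109.70.

109.70


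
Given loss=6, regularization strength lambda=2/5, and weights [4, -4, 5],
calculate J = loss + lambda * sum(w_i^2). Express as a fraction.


L2 sq norm = sum(w^2) = 57. J = 6 + 2/5 * 57 = 144/5.

144/5


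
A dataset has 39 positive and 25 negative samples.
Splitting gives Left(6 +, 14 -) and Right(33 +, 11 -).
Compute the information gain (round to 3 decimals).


H(parent) = 0.9652. H(left) = 0.8813, H(right) = 0.8113. Weighted = (20/64)*0.8813 + (44/64)*0.8113 = 0.8332. IG = 0.9652 - 0.8332 = 0.1320, which rounds to 0.132.

0.132


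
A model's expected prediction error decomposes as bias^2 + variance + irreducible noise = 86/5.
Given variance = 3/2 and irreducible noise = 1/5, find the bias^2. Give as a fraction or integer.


Total error = bias^2 + variance + irreducible noise. So bias^2 = 86/5 - 3/2 - 1/5 = 31/2.

31/2


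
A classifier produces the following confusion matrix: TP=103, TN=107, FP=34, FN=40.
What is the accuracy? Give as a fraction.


Accuracy = (TP + TN) / (TP + TN + FP + FN) = (103 + 107) / 284 = 105/142.

105/142


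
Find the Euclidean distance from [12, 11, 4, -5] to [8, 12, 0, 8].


d = sqrt(sum of squared differences). (12-8)^2=16, (11-12)^2=1, (4-0)^2=16, (-5-8)^2=169. Sum = 202.

sqrt(202)


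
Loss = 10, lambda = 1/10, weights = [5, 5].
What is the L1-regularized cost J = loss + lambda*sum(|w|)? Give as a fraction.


L1 norm = sum(|w|) = 10. J = 10 + 1/10 * 10 = 11.

11


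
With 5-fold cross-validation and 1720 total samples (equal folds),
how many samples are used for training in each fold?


Each validation fold has 1720/5 = 344 samples. Training set = 1720 - 344 = 1376.

1376


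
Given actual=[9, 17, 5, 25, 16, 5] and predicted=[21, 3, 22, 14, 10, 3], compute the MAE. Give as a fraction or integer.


MAE = (1/6) * (|9-21|=12 + |17-3|=14 + |5-22|=17 + |25-14|=11 + |16-10|=6 + |5-3|=2). Sum = 62. MAE = 31/3.

31/3


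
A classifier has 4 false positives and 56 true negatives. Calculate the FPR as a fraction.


FPR = FP / (FP + TN) = 4 / 60 = 1/15.

1/15


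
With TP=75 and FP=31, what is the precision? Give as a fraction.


Precision = TP / (TP + FP) = 75 / 106 = 75/106.

75/106


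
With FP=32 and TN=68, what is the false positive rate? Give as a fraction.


FPR = FP / (FP + TN) = 32 / 100 = 8/25.

8/25


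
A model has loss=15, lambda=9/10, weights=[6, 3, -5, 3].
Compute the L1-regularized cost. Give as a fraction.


L1 norm = sum(|w|) = 17. J = 15 + 9/10 * 17 = 303/10.

303/10


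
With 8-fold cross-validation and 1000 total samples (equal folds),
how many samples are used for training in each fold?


Each validation fold has 1000/8 = 125 samples. Training set = 1000 - 125 = 875.

875


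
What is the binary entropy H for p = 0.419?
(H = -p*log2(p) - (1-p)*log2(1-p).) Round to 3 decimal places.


H = -0.419*log2(0.419) - 0.581*log2(0.581) = 0.981.

0.981


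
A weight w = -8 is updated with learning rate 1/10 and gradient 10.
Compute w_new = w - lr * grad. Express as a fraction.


w_new = -8 - 1/10 * 10 = -8 - 1 = -9.

-9


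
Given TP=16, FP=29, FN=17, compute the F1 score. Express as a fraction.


Precision = 16/45 = 16/45. Recall = 16/33 = 16/33. F1 = 2*P*R/(P+R) = 16/39.

16/39


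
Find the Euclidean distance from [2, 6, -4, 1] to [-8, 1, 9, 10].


d = sqrt(sum of squared differences). (2--8)^2=100, (6-1)^2=25, (-4-9)^2=169, (1-10)^2=81. Sum = 375.

sqrt(375)


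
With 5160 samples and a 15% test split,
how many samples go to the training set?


Test set = 5160 * 15% = 774. Training set = 5160 - 774 = 4386.

4386


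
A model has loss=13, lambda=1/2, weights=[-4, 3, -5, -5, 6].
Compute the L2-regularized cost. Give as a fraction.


L2 sq norm = sum(w^2) = 111. J = 13 + 1/2 * 111 = 137/2.

137/2


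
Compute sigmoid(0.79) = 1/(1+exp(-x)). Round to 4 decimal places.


sigma(0.79) = 1/(1+e^(-0.79)) = 1/(1+0.453845) = 1/1.453845 = 0.6878.

0.6878


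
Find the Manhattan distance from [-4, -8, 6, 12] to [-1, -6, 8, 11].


d = sum of absolute differences: |-4--1|=3 + |-8--6|=2 + |6-8|=2 + |12-11|=1 = 8.

8


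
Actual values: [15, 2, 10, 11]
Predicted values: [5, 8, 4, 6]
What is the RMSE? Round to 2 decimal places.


MSE = 49.2500. RMSE = sqrt(49.2500) = 7.02.

7.02


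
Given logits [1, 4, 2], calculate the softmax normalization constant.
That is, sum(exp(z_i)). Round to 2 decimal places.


Denom = e^1=2.7183 + e^4=54.5982 + e^2=7.3891. Sum = 64.7056, which rounds to 64.71.

64.71


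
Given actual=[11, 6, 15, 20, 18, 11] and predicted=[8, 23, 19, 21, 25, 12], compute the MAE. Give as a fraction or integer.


MAE = (1/6) * (|11-8|=3 + |6-23|=17 + |15-19|=4 + |20-21|=1 + |18-25|=7 + |11-12|=1). Sum = 33. MAE = 11/2.

11/2


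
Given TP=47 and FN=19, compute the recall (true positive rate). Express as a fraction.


Recall = TP / (TP + FN) = 47 / 66 = 47/66.

47/66


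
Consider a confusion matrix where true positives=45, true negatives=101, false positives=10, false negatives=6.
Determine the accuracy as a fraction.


Accuracy = (TP + TN) / (TP + TN + FP + FN) = (45 + 101) / 162 = 73/81.

73/81


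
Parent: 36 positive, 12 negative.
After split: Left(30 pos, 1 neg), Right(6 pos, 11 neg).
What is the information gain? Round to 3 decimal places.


H(parent) = 0.8113. H(left) = 0.2056, H(right) = 0.9367. Weighted = (31/48)*0.2056 + (17/48)*0.9367 = 0.4645. IG = 0.8113 - 0.4645 = 0.3468, which rounds to 0.347.

0.347


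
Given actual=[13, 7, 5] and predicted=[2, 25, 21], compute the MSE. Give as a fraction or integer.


MSE = (1/3) * ((13-2)^2=121 + (7-25)^2=324 + (5-21)^2=256). Sum = 701. MSE = 701/3.

701/3


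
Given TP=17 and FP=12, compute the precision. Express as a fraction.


Precision = TP / (TP + FP) = 17 / 29 = 17/29.

17/29


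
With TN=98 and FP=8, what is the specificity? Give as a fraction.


Specificity = TN / (TN + FP) = 98 / 106 = 49/53.

49/53


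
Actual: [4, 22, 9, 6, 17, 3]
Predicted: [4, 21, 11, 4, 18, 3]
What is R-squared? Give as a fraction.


Mean(y) = 61/6. SS_res = 10. SS_tot = 1769/6. R^2 = 1 - 10/(1769/6) = 1709/1769.

1709/1769


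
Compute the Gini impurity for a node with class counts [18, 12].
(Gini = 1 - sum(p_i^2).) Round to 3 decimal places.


Total = 30. Proportions: 18/30, 12/30. sum(p_i^2) = 0.5200. Gini = 1 - 0.5200 = 0.4800, which rounds to 0.480.

0.480


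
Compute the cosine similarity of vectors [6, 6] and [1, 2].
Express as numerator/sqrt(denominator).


dot = 18. |a|^2 = 72, |b|^2 = 5. cos = 18/sqrt(360).

18/sqrt(360)


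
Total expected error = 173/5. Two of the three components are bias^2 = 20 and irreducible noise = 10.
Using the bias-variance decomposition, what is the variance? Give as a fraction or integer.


Total error = bias^2 + variance + irreducible noise. So variance = 173/5 - 20 - 10 = 23/5.

23/5


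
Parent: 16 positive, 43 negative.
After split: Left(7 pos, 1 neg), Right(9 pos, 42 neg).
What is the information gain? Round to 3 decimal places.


H(parent) = 0.8432. H(left) = 0.5436, H(right) = 0.6723. Weighted = (8/59)*0.5436 + (51/59)*0.6723 = 0.6548. IG = 0.8432 - 0.6548 = 0.1884, which rounds to 0.188.

0.188


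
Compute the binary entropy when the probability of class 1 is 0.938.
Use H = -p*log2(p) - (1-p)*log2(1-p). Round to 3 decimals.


H = -0.938*log2(0.938) - 0.062*log2(0.062) = 0.335.

0.335


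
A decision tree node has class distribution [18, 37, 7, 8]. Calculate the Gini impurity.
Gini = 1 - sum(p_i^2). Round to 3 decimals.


Total = 70. Proportions: 18/70, 37/70, 7/70, 8/70. sum(p_i^2) = 0.3686. Gini = 1 - 0.3686 = 0.6314, which rounds to 0.631.

0.631


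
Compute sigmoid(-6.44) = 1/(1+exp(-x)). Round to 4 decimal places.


sigma(-6.44) = 1/(1+e^(6.44)) = 1/(1+626.406800) = 1/627.406800 = 0.0016.

0.0016


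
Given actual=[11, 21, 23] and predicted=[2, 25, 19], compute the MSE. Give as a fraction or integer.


MSE = (1/3) * ((11-2)^2=81 + (21-25)^2=16 + (23-19)^2=16). Sum = 113. MSE = 113/3.

113/3


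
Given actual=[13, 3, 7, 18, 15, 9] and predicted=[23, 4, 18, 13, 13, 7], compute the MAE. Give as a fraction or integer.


MAE = (1/6) * (|13-23|=10 + |3-4|=1 + |7-18|=11 + |18-13|=5 + |15-13|=2 + |9-7|=2). Sum = 31. MAE = 31/6.

31/6


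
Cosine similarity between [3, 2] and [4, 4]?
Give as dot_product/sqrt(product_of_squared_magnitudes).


dot = 20. |a|^2 = 13, |b|^2 = 32. cos = 20/sqrt(416).

20/sqrt(416)


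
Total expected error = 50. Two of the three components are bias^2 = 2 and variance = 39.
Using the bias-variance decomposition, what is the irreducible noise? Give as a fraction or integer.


Total error = bias^2 + variance + irreducible noise. So irreducible noise = 50 - 2 - 39 = 9.

9


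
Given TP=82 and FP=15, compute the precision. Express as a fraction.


Precision = TP / (TP + FP) = 82 / 97 = 82/97.

82/97


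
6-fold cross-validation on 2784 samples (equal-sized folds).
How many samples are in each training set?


Each validation fold has 2784/6 = 464 samples. Training set = 2784 - 464 = 2320.

2320


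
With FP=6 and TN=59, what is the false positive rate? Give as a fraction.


FPR = FP / (FP + TN) = 6 / 65 = 6/65.

6/65


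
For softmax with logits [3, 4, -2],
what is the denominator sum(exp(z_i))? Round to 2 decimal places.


Denom = e^3=20.0855 + e^4=54.5982 + e^-2=0.1353. Sum = 74.8190, which rounds to 74.82.

74.82


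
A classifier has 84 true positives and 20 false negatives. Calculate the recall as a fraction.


Recall = TP / (TP + FN) = 84 / 104 = 21/26.

21/26


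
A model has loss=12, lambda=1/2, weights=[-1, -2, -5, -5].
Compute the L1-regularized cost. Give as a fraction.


L1 norm = sum(|w|) = 13. J = 12 + 1/2 * 13 = 37/2.

37/2


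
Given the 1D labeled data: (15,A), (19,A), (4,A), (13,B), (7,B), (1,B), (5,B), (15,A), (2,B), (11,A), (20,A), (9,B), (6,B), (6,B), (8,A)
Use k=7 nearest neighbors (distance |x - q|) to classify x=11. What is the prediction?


Distances: |15-11|=4, |19-11|=8, |4-11|=7, |13-11|=2, |7-11|=4, |1-11|=10, |5-11|=6, |15-11|=4, |2-11|=9, |11-11|=0, |20-11|=9, |9-11|=2, |6-11|=5, |6-11|=5, |8-11|=3. 7 nearest: (11,A), (13,B), (9,B), (8,A), (15,A), (15,A), (7,B). Counts: {'A': 4, 'B': 3}. Majority class: A.

A


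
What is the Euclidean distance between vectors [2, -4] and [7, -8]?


d = sqrt(sum of squared differences). (2-7)^2=25, (-4--8)^2=16. Sum = 41.

sqrt(41)


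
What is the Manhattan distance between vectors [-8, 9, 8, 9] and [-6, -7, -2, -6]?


d = sum of absolute differences: |-8--6|=2 + |9--7|=16 + |8--2|=10 + |9--6|=15 = 43.

43


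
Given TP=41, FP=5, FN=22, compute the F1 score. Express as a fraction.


Precision = 41/46 = 41/46. Recall = 41/63 = 41/63. F1 = 2*P*R/(P+R) = 82/109.

82/109


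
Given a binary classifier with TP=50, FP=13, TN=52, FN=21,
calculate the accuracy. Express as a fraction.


Accuracy = (TP + TN) / (TP + TN + FP + FN) = (50 + 52) / 136 = 3/4.

3/4


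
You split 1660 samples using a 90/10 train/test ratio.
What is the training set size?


Test set = 1660 * 10% = 166. Training set = 1660 - 166 = 1494.

1494


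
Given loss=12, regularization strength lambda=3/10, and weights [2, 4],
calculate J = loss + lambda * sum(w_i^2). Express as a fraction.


L2 sq norm = sum(w^2) = 20. J = 12 + 3/10 * 20 = 18.

18


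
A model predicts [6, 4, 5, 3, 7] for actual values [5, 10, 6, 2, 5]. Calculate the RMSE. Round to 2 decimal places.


MSE = 8.6000. RMSE = sqrt(8.6000) = 2.93.

2.93


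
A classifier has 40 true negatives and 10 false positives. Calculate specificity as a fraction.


Specificity = TN / (TN + FP) = 40 / 50 = 4/5.

4/5


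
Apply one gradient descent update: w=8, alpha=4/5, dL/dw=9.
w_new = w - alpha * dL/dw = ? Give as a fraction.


w_new = 8 - 4/5 * 9 = 8 - 36/5 = 4/5.

4/5


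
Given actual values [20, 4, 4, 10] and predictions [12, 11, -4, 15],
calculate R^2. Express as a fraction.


Mean(y) = 19/2. SS_res = 202. SS_tot = 171. R^2 = 1 - 202/(171) = -31/171.

-31/171


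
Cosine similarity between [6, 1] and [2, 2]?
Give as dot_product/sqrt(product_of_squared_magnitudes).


dot = 14. |a|^2 = 37, |b|^2 = 8. cos = 14/sqrt(296).

14/sqrt(296)


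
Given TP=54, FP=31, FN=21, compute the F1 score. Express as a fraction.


Precision = 54/85 = 54/85. Recall = 54/75 = 18/25. F1 = 2*P*R/(P+R) = 27/40.

27/40


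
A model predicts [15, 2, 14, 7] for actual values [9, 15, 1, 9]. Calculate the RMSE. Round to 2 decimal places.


MSE = 94.5000. RMSE = sqrt(94.5000) = 9.72.

9.72


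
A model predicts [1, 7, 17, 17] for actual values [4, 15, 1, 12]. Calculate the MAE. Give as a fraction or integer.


MAE = (1/4) * (|4-1|=3 + |15-7|=8 + |1-17|=16 + |12-17|=5). Sum = 32. MAE = 8.

8


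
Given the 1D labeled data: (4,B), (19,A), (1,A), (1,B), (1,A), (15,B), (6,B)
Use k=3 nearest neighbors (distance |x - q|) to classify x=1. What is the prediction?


Distances: |4-1|=3, |19-1|=18, |1-1|=0, |1-1|=0, |1-1|=0, |15-1|=14, |6-1|=5. 3 nearest: (1,A), (1,A), (1,B). Counts: {'A': 2, 'B': 1}. Majority class: A.

A


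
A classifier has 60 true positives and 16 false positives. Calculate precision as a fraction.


Precision = TP / (TP + FP) = 60 / 76 = 15/19.

15/19


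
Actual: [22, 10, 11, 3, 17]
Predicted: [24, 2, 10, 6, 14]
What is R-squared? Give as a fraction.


Mean(y) = 63/5. SS_res = 87. SS_tot = 1046/5. R^2 = 1 - 87/(1046/5) = 611/1046.

611/1046


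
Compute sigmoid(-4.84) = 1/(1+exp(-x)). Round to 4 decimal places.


sigma(-4.84) = 1/(1+e^(4.84)) = 1/(1+126.469352) = 1/127.469352 = 0.0078.

0.0078


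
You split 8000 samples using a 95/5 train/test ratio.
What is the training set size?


Test set = 8000 * 5% = 400. Training set = 8000 - 400 = 7600.

7600


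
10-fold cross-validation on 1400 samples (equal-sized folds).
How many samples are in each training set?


Each validation fold has 1400/10 = 140 samples. Training set = 1400 - 140 = 1260.

1260


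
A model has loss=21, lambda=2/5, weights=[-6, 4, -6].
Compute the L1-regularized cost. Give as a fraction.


L1 norm = sum(|w|) = 16. J = 21 + 2/5 * 16 = 137/5.

137/5


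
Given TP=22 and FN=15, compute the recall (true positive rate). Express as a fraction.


Recall = TP / (TP + FN) = 22 / 37 = 22/37.

22/37


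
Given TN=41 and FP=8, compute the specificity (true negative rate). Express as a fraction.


Specificity = TN / (TN + FP) = 41 / 49 = 41/49.

41/49


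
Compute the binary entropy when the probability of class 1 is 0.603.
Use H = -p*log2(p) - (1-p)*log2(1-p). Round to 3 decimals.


H = -0.603*log2(0.603) - 0.397*log2(0.397) = 0.969.

0.969


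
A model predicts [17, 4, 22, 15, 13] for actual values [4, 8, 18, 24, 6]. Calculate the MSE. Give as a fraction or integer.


MSE = (1/5) * ((4-17)^2=169 + (8-4)^2=16 + (18-22)^2=16 + (24-15)^2=81 + (6-13)^2=49). Sum = 331. MSE = 331/5.

331/5


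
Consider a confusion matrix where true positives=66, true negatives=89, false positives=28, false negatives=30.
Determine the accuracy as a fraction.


Accuracy = (TP + TN) / (TP + TN + FP + FN) = (66 + 89) / 213 = 155/213.

155/213


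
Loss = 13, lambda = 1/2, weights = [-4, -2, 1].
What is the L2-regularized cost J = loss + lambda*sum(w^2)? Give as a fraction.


L2 sq norm = sum(w^2) = 21. J = 13 + 1/2 * 21 = 47/2.

47/2


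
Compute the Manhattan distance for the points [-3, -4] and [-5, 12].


d = sum of absolute differences: |-3--5|=2 + |-4-12|=16 = 18.

18


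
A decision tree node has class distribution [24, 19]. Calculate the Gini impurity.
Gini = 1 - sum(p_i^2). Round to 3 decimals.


Total = 43. Proportions: 24/43, 19/43. sum(p_i^2) = 0.5068. Gini = 1 - 0.5068 = 0.4932, which rounds to 0.493.

0.493


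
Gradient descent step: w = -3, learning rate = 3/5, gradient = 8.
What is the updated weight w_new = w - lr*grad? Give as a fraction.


w_new = -3 - 3/5 * 8 = -3 - 24/5 = -39/5.

-39/5


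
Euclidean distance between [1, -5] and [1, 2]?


d = sqrt(sum of squared differences). (1-1)^2=0, (-5-2)^2=49. Sum = 49.

7


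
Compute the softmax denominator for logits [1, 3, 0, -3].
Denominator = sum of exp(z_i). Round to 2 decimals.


Denom = e^1=2.7183 + e^3=20.0855 + e^0=1.0000 + e^-3=0.0498. Sum = 23.8536, which rounds to 23.85.

23.85


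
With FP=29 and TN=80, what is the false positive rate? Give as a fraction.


FPR = FP / (FP + TN) = 29 / 109 = 29/109.

29/109


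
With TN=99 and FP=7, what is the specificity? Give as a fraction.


Specificity = TN / (TN + FP) = 99 / 106 = 99/106.

99/106


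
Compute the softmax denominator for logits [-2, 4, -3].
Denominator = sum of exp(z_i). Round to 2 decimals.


Denom = e^-2=0.1353 + e^4=54.5982 + e^-3=0.0498. Sum = 54.7833, which rounds to 54.78.

54.78


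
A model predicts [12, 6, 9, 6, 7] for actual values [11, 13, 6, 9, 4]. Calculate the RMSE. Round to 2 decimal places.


MSE = 15.4000. RMSE = sqrt(15.4000) = 3.92.

3.92


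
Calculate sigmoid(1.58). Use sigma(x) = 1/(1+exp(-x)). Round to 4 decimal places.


sigma(1.58) = 1/(1+e^(-1.58)) = 1/(1+0.205975) = 1/1.205975 = 0.8292.

0.8292


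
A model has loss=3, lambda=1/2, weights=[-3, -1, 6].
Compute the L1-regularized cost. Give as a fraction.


L1 norm = sum(|w|) = 10. J = 3 + 1/2 * 10 = 8.

8


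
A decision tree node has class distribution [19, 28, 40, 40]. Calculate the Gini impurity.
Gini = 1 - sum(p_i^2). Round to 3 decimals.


Total = 127. Proportions: 19/127, 28/127, 40/127, 40/127. sum(p_i^2) = 0.2694. Gini = 1 - 0.2694 = 0.7306, which rounds to 0.731.

0.731


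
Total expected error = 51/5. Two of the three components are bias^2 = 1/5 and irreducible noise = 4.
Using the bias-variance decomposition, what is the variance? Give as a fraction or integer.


Total error = bias^2 + variance + irreducible noise. So variance = 51/5 - 1/5 - 4 = 6.

6


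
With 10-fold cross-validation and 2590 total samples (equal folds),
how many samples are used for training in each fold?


Each validation fold has 2590/10 = 259 samples. Training set = 2590 - 259 = 2331.

2331


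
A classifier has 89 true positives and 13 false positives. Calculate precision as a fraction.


Precision = TP / (TP + FP) = 89 / 102 = 89/102.

89/102


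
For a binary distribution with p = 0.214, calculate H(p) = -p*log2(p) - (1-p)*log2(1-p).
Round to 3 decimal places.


H = -0.214*log2(0.214) - 0.786*log2(0.786) = 0.749.

0.749


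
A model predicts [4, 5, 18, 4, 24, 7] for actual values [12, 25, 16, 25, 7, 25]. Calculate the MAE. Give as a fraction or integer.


MAE = (1/6) * (|12-4|=8 + |25-5|=20 + |16-18|=2 + |25-4|=21 + |7-24|=17 + |25-7|=18). Sum = 86. MAE = 43/3.

43/3


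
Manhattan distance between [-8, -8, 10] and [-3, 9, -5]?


d = sum of absolute differences: |-8--3|=5 + |-8-9|=17 + |10--5|=15 = 37.

37


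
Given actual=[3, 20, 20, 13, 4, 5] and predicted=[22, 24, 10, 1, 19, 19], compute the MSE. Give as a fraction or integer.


MSE = (1/6) * ((3-22)^2=361 + (20-24)^2=16 + (20-10)^2=100 + (13-1)^2=144 + (4-19)^2=225 + (5-19)^2=196). Sum = 1042. MSE = 521/3.

521/3


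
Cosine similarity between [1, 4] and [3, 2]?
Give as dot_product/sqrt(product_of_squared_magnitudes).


dot = 11. |a|^2 = 17, |b|^2 = 13. cos = 11/sqrt(221).

11/sqrt(221)


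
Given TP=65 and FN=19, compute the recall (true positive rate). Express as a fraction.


Recall = TP / (TP + FN) = 65 / 84 = 65/84.

65/84


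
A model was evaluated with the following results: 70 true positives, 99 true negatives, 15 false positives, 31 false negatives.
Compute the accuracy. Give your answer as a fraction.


Accuracy = (TP + TN) / (TP + TN + FP + FN) = (70 + 99) / 215 = 169/215.

169/215


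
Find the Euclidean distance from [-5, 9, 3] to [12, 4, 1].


d = sqrt(sum of squared differences). (-5-12)^2=289, (9-4)^2=25, (3-1)^2=4. Sum = 318.

sqrt(318)


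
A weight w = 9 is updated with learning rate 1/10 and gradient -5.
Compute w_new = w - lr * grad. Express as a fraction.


w_new = 9 - 1/10 * -5 = 9 - -1/2 = 19/2.

19/2


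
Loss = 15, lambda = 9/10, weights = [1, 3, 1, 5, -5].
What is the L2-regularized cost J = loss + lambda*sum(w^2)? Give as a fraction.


L2 sq norm = sum(w^2) = 61. J = 15 + 9/10 * 61 = 699/10.

699/10


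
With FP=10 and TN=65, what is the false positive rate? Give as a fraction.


FPR = FP / (FP + TN) = 10 / 75 = 2/15.

2/15


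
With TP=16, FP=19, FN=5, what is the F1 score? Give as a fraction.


Precision = 16/35 = 16/35. Recall = 16/21 = 16/21. F1 = 2*P*R/(P+R) = 4/7.

4/7


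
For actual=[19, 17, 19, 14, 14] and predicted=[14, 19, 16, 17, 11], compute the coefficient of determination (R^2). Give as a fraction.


Mean(y) = 83/5. SS_res = 56. SS_tot = 126/5. R^2 = 1 - 56/(126/5) = -11/9.

-11/9


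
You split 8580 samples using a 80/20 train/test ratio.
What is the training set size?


Test set = 8580 * 20% = 1716. Training set = 8580 - 1716 = 6864.

6864


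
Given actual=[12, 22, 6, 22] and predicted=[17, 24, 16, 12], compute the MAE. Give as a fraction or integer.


MAE = (1/4) * (|12-17|=5 + |22-24|=2 + |6-16|=10 + |22-12|=10). Sum = 27. MAE = 27/4.

27/4


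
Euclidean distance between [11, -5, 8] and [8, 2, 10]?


d = sqrt(sum of squared differences). (11-8)^2=9, (-5-2)^2=49, (8-10)^2=4. Sum = 62.

sqrt(62)


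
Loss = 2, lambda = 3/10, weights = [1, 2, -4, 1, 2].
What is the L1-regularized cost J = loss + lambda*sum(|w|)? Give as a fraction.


L1 norm = sum(|w|) = 10. J = 2 + 3/10 * 10 = 5.

5


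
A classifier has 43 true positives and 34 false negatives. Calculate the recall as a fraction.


Recall = TP / (TP + FN) = 43 / 77 = 43/77.

43/77


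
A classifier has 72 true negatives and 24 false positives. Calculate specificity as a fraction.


Specificity = TN / (TN + FP) = 72 / 96 = 3/4.

3/4


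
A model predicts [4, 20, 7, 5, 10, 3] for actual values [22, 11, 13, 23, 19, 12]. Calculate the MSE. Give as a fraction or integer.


MSE = (1/6) * ((22-4)^2=324 + (11-20)^2=81 + (13-7)^2=36 + (23-5)^2=324 + (19-10)^2=81 + (12-3)^2=81). Sum = 927. MSE = 309/2.

309/2


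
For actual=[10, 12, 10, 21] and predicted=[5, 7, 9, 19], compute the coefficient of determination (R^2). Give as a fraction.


Mean(y) = 53/4. SS_res = 55. SS_tot = 331/4. R^2 = 1 - 55/(331/4) = 111/331.

111/331


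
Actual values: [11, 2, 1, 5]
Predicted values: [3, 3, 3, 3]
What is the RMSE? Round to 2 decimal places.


MSE = 18.2500. RMSE = sqrt(18.2500) = 4.27.

4.27


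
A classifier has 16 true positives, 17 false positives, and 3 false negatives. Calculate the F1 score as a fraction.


Precision = 16/33 = 16/33. Recall = 16/19 = 16/19. F1 = 2*P*R/(P+R) = 8/13.

8/13


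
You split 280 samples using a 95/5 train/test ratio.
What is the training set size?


Test set = 280 * 5% = 14. Training set = 280 - 14 = 266.

266


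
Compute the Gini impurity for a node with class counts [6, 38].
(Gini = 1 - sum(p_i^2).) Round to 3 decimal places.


Total = 44. Proportions: 6/44, 38/44. sum(p_i^2) = 0.7645. Gini = 1 - 0.7645 = 0.2355, which rounds to 0.236.

0.236


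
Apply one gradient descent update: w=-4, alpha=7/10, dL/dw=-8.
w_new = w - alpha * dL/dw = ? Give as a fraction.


w_new = -4 - 7/10 * -8 = -4 - -28/5 = 8/5.

8/5


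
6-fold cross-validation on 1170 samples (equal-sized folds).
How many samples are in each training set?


Each validation fold has 1170/6 = 195 samples. Training set = 1170 - 195 = 975.

975


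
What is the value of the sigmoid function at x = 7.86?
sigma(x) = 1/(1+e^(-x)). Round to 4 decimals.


sigma(7.86) = 1/(1+e^(-7.86)) = 1/(1+0.000386) = 1/1.000386 = 0.9996.

0.9996


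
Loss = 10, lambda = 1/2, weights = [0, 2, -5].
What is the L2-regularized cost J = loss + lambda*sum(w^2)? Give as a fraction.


L2 sq norm = sum(w^2) = 29. J = 10 + 1/2 * 29 = 49/2.

49/2


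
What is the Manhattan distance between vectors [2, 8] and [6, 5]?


d = sum of absolute differences: |2-6|=4 + |8-5|=3 = 7.

7


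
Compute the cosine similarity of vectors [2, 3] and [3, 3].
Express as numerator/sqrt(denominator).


dot = 15. |a|^2 = 13, |b|^2 = 18. cos = 15/sqrt(234).

15/sqrt(234)


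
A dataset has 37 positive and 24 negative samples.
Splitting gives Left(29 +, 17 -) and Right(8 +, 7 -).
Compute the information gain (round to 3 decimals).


H(parent) = 0.9670. H(left) = 0.9503, H(right) = 0.9968. Weighted = (46/61)*0.9503 + (15/61)*0.9968 = 0.9617. IG = 0.9670 - 0.9617 = 0.0053, which rounds to 0.005.

0.005


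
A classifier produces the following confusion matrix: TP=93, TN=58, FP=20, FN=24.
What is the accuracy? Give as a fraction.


Accuracy = (TP + TN) / (TP + TN + FP + FN) = (93 + 58) / 195 = 151/195.

151/195


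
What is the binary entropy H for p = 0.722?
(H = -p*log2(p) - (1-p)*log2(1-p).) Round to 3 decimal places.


H = -0.722*log2(0.722) - 0.278*log2(0.278) = 0.853.

0.853


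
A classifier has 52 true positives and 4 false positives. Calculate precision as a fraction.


Precision = TP / (TP + FP) = 52 / 56 = 13/14.

13/14


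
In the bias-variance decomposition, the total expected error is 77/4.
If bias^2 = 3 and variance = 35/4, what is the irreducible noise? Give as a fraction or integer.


Total error = bias^2 + variance + irreducible noise. So irreducible noise = 77/4 - 3 - 35/4 = 15/2.

15/2


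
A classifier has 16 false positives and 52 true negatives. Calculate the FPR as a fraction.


FPR = FP / (FP + TN) = 16 / 68 = 4/17.

4/17


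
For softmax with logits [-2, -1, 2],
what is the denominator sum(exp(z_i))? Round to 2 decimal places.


Denom = e^-2=0.1353 + e^-1=0.3679 + e^2=7.3891. Sum = 7.8923, which rounds to 7.89.

7.89


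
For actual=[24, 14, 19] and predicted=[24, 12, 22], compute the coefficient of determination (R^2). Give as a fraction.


Mean(y) = 19. SS_res = 13. SS_tot = 50. R^2 = 1 - 13/(50) = 37/50.

37/50


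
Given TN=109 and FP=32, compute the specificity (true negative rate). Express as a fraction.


Specificity = TN / (TN + FP) = 109 / 141 = 109/141.

109/141


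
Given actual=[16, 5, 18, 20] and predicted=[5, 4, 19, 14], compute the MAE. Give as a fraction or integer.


MAE = (1/4) * (|16-5|=11 + |5-4|=1 + |18-19|=1 + |20-14|=6). Sum = 19. MAE = 19/4.

19/4


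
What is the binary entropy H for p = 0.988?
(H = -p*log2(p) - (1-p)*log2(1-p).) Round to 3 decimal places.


H = -0.988*log2(0.988) - 0.012*log2(0.012) = 0.094.

0.094


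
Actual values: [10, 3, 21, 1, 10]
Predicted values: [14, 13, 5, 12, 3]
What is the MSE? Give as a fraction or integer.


MSE = (1/5) * ((10-14)^2=16 + (3-13)^2=100 + (21-5)^2=256 + (1-12)^2=121 + (10-3)^2=49). Sum = 542. MSE = 542/5.

542/5


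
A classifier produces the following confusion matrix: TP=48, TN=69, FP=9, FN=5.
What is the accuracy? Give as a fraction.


Accuracy = (TP + TN) / (TP + TN + FP + FN) = (48 + 69) / 131 = 117/131.

117/131


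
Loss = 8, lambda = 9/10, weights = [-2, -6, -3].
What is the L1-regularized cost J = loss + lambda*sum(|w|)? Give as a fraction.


L1 norm = sum(|w|) = 11. J = 8 + 9/10 * 11 = 179/10.

179/10


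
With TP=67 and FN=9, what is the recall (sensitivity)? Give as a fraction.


Recall = TP / (TP + FN) = 67 / 76 = 67/76.

67/76


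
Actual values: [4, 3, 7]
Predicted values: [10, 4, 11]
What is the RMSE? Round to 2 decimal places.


MSE = 17.6667. RMSE = sqrt(17.6667) = 4.20.

4.20


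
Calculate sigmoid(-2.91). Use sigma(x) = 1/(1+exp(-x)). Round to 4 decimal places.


sigma(-2.91) = 1/(1+e^(2.91)) = 1/(1+18.356799) = 1/19.356799 = 0.0517.

0.0517


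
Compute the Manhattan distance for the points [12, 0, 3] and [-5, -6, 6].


d = sum of absolute differences: |12--5|=17 + |0--6|=6 + |3-6|=3 = 26.

26


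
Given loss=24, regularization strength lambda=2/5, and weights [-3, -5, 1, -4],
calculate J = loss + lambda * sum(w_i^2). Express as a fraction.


L2 sq norm = sum(w^2) = 51. J = 24 + 2/5 * 51 = 222/5.

222/5


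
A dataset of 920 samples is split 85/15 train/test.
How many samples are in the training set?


Test set = 920 * 15% = 138. Training set = 920 - 138 = 782.

782


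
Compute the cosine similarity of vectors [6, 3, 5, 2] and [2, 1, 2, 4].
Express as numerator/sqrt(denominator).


dot = 33. |a|^2 = 74, |b|^2 = 25. cos = 33/sqrt(1850).

33/sqrt(1850)


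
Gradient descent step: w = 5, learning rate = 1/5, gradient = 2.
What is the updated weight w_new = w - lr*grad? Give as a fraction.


w_new = 5 - 1/5 * 2 = 5 - 2/5 = 23/5.

23/5


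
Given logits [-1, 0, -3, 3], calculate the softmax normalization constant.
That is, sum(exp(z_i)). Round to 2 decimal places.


Denom = e^-1=0.3679 + e^0=1.0000 + e^-3=0.0498 + e^3=20.0855. Sum = 21.5032, which rounds to 21.50.

21.50


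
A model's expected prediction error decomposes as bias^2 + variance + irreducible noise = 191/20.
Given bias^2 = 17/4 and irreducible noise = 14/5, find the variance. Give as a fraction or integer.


Total error = bias^2 + variance + irreducible noise. So variance = 191/20 - 17/4 - 14/5 = 5/2.

5/2


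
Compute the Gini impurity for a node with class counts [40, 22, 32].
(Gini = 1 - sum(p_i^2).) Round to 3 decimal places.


Total = 94. Proportions: 40/94, 22/94, 32/94. sum(p_i^2) = 0.3517. Gini = 1 - 0.3517 = 0.6483, which rounds to 0.648.

0.648


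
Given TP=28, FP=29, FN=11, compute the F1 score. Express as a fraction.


Precision = 28/57 = 28/57. Recall = 28/39 = 28/39. F1 = 2*P*R/(P+R) = 7/12.

7/12


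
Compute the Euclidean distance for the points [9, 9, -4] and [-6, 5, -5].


d = sqrt(sum of squared differences). (9--6)^2=225, (9-5)^2=16, (-4--5)^2=1. Sum = 242.

sqrt(242)


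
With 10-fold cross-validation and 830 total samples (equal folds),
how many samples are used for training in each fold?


Each validation fold has 830/10 = 83 samples. Training set = 830 - 83 = 747.

747


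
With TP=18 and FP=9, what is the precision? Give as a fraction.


Precision = TP / (TP + FP) = 18 / 27 = 2/3.

2/3


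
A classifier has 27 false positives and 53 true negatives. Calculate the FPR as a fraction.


FPR = FP / (FP + TN) = 27 / 80 = 27/80.

27/80


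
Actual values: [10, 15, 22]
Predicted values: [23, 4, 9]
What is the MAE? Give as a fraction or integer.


MAE = (1/3) * (|10-23|=13 + |15-4|=11 + |22-9|=13). Sum = 37. MAE = 37/3.

37/3


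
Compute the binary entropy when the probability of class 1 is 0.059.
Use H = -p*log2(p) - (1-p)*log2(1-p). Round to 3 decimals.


H = -0.059*log2(0.059) - 0.941*log2(0.941) = 0.323.

0.323


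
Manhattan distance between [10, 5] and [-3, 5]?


d = sum of absolute differences: |10--3|=13 + |5-5|=0 = 13.

13


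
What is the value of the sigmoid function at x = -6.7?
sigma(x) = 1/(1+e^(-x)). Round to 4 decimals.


sigma(-6.7) = 1/(1+e^(6.7)) = 1/(1+812.405825) = 1/813.405825 = 0.0012.

0.0012


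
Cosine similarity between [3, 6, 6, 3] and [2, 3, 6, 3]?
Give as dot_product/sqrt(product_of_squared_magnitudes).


dot = 69. |a|^2 = 90, |b|^2 = 58. cos = 69/sqrt(5220).

69/sqrt(5220)


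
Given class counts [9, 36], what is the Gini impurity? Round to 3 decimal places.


Total = 45. Proportions: 9/45, 36/45. sum(p_i^2) = 0.6800. Gini = 1 - 0.6800 = 0.3200, which rounds to 0.320.

0.320


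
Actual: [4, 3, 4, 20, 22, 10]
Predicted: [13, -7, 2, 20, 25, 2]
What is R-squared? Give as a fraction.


Mean(y) = 21/2. SS_res = 258. SS_tot = 727/2. R^2 = 1 - 258/(727/2) = 211/727.

211/727


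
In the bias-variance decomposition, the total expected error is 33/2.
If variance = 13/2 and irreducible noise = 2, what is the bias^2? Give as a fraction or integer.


Total error = bias^2 + variance + irreducible noise. So bias^2 = 33/2 - 13/2 - 2 = 8.

8


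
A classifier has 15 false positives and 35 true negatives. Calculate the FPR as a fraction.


FPR = FP / (FP + TN) = 15 / 50 = 3/10.

3/10


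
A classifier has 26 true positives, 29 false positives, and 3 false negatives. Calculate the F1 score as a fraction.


Precision = 26/55 = 26/55. Recall = 26/29 = 26/29. F1 = 2*P*R/(P+R) = 13/21.

13/21


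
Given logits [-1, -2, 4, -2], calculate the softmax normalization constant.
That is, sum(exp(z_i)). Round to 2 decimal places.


Denom = e^-1=0.3679 + e^-2=0.1353 + e^4=54.5982 + e^-2=0.1353. Sum = 55.2367, which rounds to 55.24.

55.24


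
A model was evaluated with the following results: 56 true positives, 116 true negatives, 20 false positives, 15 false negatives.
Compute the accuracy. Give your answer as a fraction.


Accuracy = (TP + TN) / (TP + TN + FP + FN) = (56 + 116) / 207 = 172/207.

172/207


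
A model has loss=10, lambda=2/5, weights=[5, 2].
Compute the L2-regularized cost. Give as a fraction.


L2 sq norm = sum(w^2) = 29. J = 10 + 2/5 * 29 = 108/5.

108/5


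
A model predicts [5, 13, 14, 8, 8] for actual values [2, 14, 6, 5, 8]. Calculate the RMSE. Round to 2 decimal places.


MSE = 16.6000. RMSE = sqrt(16.6000) = 4.07.

4.07


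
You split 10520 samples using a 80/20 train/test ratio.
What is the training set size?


Test set = 10520 * 20% = 2104. Training set = 10520 - 2104 = 8416.

8416


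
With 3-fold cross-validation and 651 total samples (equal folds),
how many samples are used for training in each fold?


Each validation fold has 651/3 = 217 samples. Training set = 651 - 217 = 434.

434


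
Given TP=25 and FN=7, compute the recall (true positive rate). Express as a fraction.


Recall = TP / (TP + FN) = 25 / 32 = 25/32.

25/32


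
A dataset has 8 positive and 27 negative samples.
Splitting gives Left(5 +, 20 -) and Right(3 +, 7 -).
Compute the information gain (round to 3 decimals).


H(parent) = 0.7755. H(left) = 0.7219, H(right) = 0.8813. Weighted = (25/35)*0.7219 + (10/35)*0.8813 = 0.7674. IG = 0.7755 - 0.7674 = 0.0081, which rounds to 0.008.

0.008


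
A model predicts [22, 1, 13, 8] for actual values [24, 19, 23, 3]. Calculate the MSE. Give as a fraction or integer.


MSE = (1/4) * ((24-22)^2=4 + (19-1)^2=324 + (23-13)^2=100 + (3-8)^2=25). Sum = 453. MSE = 453/4.

453/4


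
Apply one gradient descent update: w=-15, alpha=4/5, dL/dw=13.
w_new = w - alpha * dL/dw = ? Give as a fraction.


w_new = -15 - 4/5 * 13 = -15 - 52/5 = -127/5.

-127/5


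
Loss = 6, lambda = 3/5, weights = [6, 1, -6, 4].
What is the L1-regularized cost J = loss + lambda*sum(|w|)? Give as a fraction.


L1 norm = sum(|w|) = 17. J = 6 + 3/5 * 17 = 81/5.

81/5


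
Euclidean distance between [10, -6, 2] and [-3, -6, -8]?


d = sqrt(sum of squared differences). (10--3)^2=169, (-6--6)^2=0, (2--8)^2=100. Sum = 269.

sqrt(269)


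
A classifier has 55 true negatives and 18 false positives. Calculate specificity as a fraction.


Specificity = TN / (TN + FP) = 55 / 73 = 55/73.

55/73


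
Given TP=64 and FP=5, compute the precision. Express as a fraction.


Precision = TP / (TP + FP) = 64 / 69 = 64/69.

64/69


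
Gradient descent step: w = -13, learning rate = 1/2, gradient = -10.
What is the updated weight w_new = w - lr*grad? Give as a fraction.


w_new = -13 - 1/2 * -10 = -13 - -5 = -8.

-8


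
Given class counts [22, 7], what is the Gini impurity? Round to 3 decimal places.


Total = 29. Proportions: 22/29, 7/29. sum(p_i^2) = 0.6338. Gini = 1 - 0.6338 = 0.3662, which rounds to 0.366.

0.366


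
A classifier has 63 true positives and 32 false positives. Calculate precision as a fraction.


Precision = TP / (TP + FP) = 63 / 95 = 63/95.

63/95


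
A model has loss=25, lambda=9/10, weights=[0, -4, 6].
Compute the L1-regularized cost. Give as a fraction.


L1 norm = sum(|w|) = 10. J = 25 + 9/10 * 10 = 34.

34


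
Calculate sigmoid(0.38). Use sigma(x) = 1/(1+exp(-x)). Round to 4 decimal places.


sigma(0.38) = 1/(1+e^(-0.38)) = 1/(1+0.683861) = 1/1.683861 = 0.5939.

0.5939


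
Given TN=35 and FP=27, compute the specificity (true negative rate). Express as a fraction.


Specificity = TN / (TN + FP) = 35 / 62 = 35/62.

35/62


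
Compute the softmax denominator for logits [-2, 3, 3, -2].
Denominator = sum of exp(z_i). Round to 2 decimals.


Denom = e^-2=0.1353 + e^3=20.0855 + e^3=20.0855 + e^-2=0.1353. Sum = 40.4416, which rounds to 40.44.

40.44


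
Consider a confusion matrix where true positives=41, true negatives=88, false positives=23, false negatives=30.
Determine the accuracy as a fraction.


Accuracy = (TP + TN) / (TP + TN + FP + FN) = (41 + 88) / 182 = 129/182.

129/182


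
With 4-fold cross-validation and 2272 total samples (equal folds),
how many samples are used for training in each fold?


Each validation fold has 2272/4 = 568 samples. Training set = 2272 - 568 = 1704.

1704
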